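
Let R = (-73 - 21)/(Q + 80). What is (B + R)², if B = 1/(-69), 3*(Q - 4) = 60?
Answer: 10857025/12873744 ≈ 0.84335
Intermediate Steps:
Q = 24 (Q = 4 + (⅓)*60 = 4 + 20 = 24)
B = -1/69 ≈ -0.014493
R = -47/52 (R = (-73 - 21)/(24 + 80) = -94/104 = -94*1/104 = -47/52 ≈ -0.90385)
(B + R)² = (-1/69 - 47/52)² = (-3295/3588)² = 10857025/12873744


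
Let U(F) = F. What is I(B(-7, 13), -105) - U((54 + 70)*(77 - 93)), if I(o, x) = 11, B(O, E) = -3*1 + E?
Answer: 1995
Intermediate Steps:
B(O, E) = -3 + E
I(B(-7, 13), -105) - U((54 + 70)*(77 - 93)) = 11 - (54 + 70)*(77 - 93) = 11 - 124*(-16) = 11 - 1*(-1984) = 11 + 1984 = 1995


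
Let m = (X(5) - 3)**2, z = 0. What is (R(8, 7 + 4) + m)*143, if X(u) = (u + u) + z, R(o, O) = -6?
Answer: 6149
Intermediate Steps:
X(u) = 2*u (X(u) = (u + u) + 0 = 2*u + 0 = 2*u)
m = 49 (m = (2*5 - 3)**2 = (10 - 3)**2 = 7**2 = 49)
(R(8, 7 + 4) + m)*143 = (-6 + 49)*143 = 43*143 = 6149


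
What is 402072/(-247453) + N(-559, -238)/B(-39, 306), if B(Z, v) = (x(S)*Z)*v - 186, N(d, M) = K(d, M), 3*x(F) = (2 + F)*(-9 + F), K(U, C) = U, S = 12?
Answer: -67113040637/41389483686 ≈ -1.6215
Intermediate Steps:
x(F) = (-9 + F)*(2 + F)/3 (x(F) = ((2 + F)*(-9 + F))/3 = ((-9 + F)*(2 + F))/3 = (-9 + F)*(2 + F)/3)
N(d, M) = d
B(Z, v) = -186 + 14*Z*v (B(Z, v) = ((-6 - 7/3*12 + (⅓)*12²)*Z)*v - 186 = ((-6 - 28 + (⅓)*144)*Z)*v - 186 = ((-6 - 28 + 48)*Z)*v - 186 = (14*Z)*v - 186 = 14*Z*v - 186 = -186 + 14*Z*v)
402072/(-247453) + N(-559, -238)/B(-39, 306) = 402072/(-247453) - 559/(-186 + 14*(-39)*306) = 402072*(-1/247453) - 559/(-186 - 167076) = -402072/247453 - 559/(-167262) = -402072/247453 - 559*(-1/167262) = -402072/247453 + 559/167262 = -67113040637/41389483686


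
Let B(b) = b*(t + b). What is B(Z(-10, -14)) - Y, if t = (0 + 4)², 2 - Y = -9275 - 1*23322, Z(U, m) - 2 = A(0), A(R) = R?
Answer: -32563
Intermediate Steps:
Z(U, m) = 2 (Z(U, m) = 2 + 0 = 2)
Y = 32599 (Y = 2 - (-9275 - 1*23322) = 2 - (-9275 - 23322) = 2 - 1*(-32597) = 2 + 32597 = 32599)
t = 16 (t = 4² = 16)
B(b) = b*(16 + b)
B(Z(-10, -14)) - Y = 2*(16 + 2) - 1*32599 = 2*18 - 32599 = 36 - 32599 = -32563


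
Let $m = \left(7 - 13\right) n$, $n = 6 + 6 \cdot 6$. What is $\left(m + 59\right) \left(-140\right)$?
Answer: $27020$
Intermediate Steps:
$n = 42$ ($n = 6 + 36 = 42$)
$m = -252$ ($m = \left(7 - 13\right) 42 = \left(-6\right) 42 = -252$)
$\left(m + 59\right) \left(-140\right) = \left(-252 + 59\right) \left(-140\right) = \left(-193\right) \left(-140\right) = 27020$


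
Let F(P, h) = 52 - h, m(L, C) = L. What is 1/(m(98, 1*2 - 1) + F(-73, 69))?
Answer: 1/81 ≈ 0.012346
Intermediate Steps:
1/(m(98, 1*2 - 1) + F(-73, 69)) = 1/(98 + (52 - 1*69)) = 1/(98 + (52 - 69)) = 1/(98 - 17) = 1/81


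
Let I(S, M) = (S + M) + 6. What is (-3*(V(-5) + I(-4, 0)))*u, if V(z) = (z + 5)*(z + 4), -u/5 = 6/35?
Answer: 36/7 ≈ 5.1429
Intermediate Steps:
I(S, M) = 6 + M + S (I(S, M) = (M + S) + 6 = 6 + M + S)
u = -6/7 (u = -30/35 = -5*6/35 = -6/7 ≈ -0.85714)
V(z) = (4 + z)*(5 + z) (V(z) = (5 + z)*(4 + z) = (4 + z)*(5 + z))
(-3*(V(-5) + I(-4, 0)))*u = -3*((20 + (-5)**2 + 9*(-5)) + (6 + 0 - 4))*(-6/7) = -3*((20 + 25 - 45) + 2)*(-6/7) = -3*(0 + 2)*(-6/7) = -3*2*(-6/7) = -6*(-6/7) = 36/7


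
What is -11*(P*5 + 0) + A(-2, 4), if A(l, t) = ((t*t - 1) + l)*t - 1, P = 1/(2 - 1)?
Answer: -4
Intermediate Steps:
P = 1 (P = 1/1 = 1)
A(l, t) = -1 + t*(-1 + l + t²) (A(l, t) = ((t² - 1) + l)*t - 1 = ((-1 + t²) + l)*t - 1 = (-1 + l + t²)*t - 1 = t*(-1 + l + t²) - 1 = -1 + t*(-1 + l + t²))
-11*(P*5 + 0) + A(-2, 4) = -11*(1*5 + 0) + (-1 + 4³ - 1*4 - 2*4) = -11*(5 + 0) + (-1 + 64 - 4 - 8) = -11*5 + 51 = -55 + 51 = -4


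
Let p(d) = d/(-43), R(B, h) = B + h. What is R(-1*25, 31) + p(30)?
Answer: 228/43 ≈ 5.3023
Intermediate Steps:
p(d) = -d/43 (p(d) = d*(-1/43) = -d/43)
R(-1*25, 31) + p(30) = (-1*25 + 31) - 1/43*30 = (-25 + 31) - 30/43 = 6 - 30/43 = 228/43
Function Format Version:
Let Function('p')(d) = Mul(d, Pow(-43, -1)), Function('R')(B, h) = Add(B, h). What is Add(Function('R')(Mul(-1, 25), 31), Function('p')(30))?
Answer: Rational(228, 43) ≈ 5.3023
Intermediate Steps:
Function('p')(d) = Mul(Rational(-1, 43), d) (Function('p')(d) = Mul(d, Rational(-1, 43)) = Mul(Rational(-1, 43), d))
Add(Function('R')(Mul(-1, 25), 31), Function('p')(30)) = Add(Add(Mul(-1, 25), 31), Mul(Rational(-1, 43), 30)) = Add(Add(-25, 31), Rational(-30, 43)) = Add(6, Rational(-30, 43)) = Rational(228, 43)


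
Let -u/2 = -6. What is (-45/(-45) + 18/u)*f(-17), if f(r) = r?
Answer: -85/2 ≈ -42.500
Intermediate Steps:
u = 12 (u = -2*(-6) = 12)
(-45/(-45) + 18/u)*f(-17) = (-45/(-45) + 18/12)*(-17) = (-45*(-1/45) + 18*(1/12))*(-17) = (1 + 3/2)*(-17) = (5/2)*(-17) = -85/2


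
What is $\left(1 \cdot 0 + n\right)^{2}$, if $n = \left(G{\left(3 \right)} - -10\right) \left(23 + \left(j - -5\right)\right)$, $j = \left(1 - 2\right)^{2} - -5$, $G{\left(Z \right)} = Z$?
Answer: $195364$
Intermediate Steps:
$j = 6$ ($j = \left(-1\right)^{2} + 5 = 1 + 5 = 6$)
$n = 442$ ($n = \left(3 - -10\right) \left(23 + \left(6 - -5\right)\right) = \left(3 + 10\right) \left(23 + \left(6 + 5\right)\right) = 13 \left(23 + 11\right) = 13 \cdot 34 = 442$)
$\left(1 \cdot 0 + n\right)^{2} = \left(1 \cdot 0 + 442\right)^{2} = \left(0 + 442\right)^{2} = 442^{2} = 195364$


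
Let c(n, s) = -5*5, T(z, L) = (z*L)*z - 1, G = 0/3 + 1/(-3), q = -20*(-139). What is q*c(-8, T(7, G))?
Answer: -69500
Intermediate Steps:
q = 2780
G = -⅓ (G = 0*(⅓) + 1*(-⅓) = 0 - ⅓ = -⅓ ≈ -0.33333)
T(z, L) = -1 + L*z² (T(z, L) = (L*z)*z - 1 = L*z² - 1 = -1 + L*z²)
c(n, s) = -25
q*c(-8, T(7, G)) = 2780*(-25) = -69500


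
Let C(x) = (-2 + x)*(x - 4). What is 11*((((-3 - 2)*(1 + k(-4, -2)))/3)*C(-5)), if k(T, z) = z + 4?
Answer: -3465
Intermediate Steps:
k(T, z) = 4 + z
C(x) = (-4 + x)*(-2 + x) (C(x) = (-2 + x)*(-4 + x) = (-4 + x)*(-2 + x))
11*((((-3 - 2)*(1 + k(-4, -2)))/3)*C(-5)) = 11*((((-3 - 2)*(1 + (4 - 2)))/3)*(8 + (-5)² - 6*(-5))) = 11*((-5*(1 + 2)*(⅓))*(8 + 25 + 30)) = 11*((-5*3*(⅓))*63) = 11*(-15*⅓*63) = 11*(-5*63) = 11*(-315) = -3465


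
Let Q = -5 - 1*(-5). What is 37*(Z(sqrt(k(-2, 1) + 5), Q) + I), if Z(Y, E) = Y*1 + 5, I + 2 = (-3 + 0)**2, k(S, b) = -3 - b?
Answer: 481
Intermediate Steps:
Q = 0 (Q = -5 + 5 = 0)
I = 7 (I = -2 + (-3 + 0)**2 = -2 + (-3)**2 = -2 + 9 = 7)
Z(Y, E) = 5 + Y (Z(Y, E) = Y + 5 = 5 + Y)
37*(Z(sqrt(k(-2, 1) + 5), Q) + I) = 37*((5 + sqrt((-3 - 1*1) + 5)) + 7) = 37*((5 + sqrt((-3 - 1) + 5)) + 7) = 37*((5 + sqrt(-4 + 5)) + 7) = 37*((5 + sqrt(1)) + 7) = 37*((5 + 1) + 7) = 37*(6 + 7) = 37*13 = 481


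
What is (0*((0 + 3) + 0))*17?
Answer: 0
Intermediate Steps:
(0*((0 + 3) + 0))*17 = (0*(3 + 0))*17 = (0*3)*17 = 0*17 = 0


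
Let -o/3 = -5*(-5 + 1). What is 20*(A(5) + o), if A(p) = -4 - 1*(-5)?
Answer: -1180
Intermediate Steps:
o = -60 (o = -(-15)*(-5 + 1) = -(-15)*(-4) = -3*20 = -60)
A(p) = 1 (A(p) = -4 + 5 = 1)
20*(A(5) + o) = 20*(1 - 60) = 20*(-59) = -1180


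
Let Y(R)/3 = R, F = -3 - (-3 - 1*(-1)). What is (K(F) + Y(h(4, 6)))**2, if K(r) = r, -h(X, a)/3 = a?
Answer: 3025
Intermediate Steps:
F = -1 (F = -3 - (-3 + 1) = -3 - 1*(-2) = -3 + 2 = -1)
h(X, a) = -3*a
Y(R) = 3*R
(K(F) + Y(h(4, 6)))**2 = (-1 + 3*(-3*6))**2 = (-1 + 3*(-18))**2 = (-1 - 54)**2 = (-55)**2 = 3025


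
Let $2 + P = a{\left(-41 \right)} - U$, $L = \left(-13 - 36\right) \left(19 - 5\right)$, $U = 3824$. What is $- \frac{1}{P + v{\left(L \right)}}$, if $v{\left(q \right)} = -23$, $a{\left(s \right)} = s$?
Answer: $\frac{1}{3890} \approx 0.00025707$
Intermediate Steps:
$L = -686$ ($L = \left(-49\right) 14 = -686$)
$P = -3867$ ($P = -2 - 3865 = -3867$)
$- \frac{1}{P + v{\left(L \right)}} = - \frac{1}{-3867 - 23} = - \frac{1}{-3890} = \left(-1\right) \left(- \frac{1}{3890}\right) = \frac{1}{3890}$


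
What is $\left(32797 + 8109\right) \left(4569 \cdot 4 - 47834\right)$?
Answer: $-1209099548$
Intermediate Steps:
$\left(32797 + 8109\right) \left(4569 \cdot 4 - 47834\right) = 40906 \left(18276 - 47834\right) = 40906 \left(-29558\right) = -1209099548$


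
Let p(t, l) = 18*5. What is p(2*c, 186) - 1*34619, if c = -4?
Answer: -34529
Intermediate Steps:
p(t, l) = 90
p(2*c, 186) - 1*34619 = 90 - 1*34619 = 90 - 34619 = -34529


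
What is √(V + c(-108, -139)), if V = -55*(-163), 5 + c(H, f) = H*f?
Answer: 2*√5993 ≈ 154.83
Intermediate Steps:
c(H, f) = -5 + H*f
V = 8965
√(V + c(-108, -139)) = √(8965 + (-5 - 108*(-139))) = √(8965 + (-5 + 15012)) = √(8965 + 15007) = √23972 = 2*√5993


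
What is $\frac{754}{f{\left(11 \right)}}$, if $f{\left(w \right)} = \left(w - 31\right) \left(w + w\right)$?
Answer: $- \frac{377}{220} \approx -1.7136$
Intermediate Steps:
$f{\left(w \right)} = 2 w \left(-31 + w\right)$ ($f{\left(w \right)} = \left(-31 + w\right) 2 w = 2 w \left(-31 + w\right)$)
$\frac{754}{f{\left(11 \right)}} = \frac{754}{2 \cdot 11 \left(-31 + 11\right)} = \frac{754}{2 \cdot 11 \left(-20\right)} = \frac{754}{-440} = 754 \left(- \frac{1}{440}\right) = - \frac{377}{220}$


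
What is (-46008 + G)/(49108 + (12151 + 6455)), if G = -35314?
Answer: -40661/33857 ≈ -1.2010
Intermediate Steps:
(-46008 + G)/(49108 + (12151 + 6455)) = (-46008 - 35314)/(49108 + (12151 + 6455)) = -81322/(49108 + 18606) = -81322/67714 = -81322*1/67714 = -40661/33857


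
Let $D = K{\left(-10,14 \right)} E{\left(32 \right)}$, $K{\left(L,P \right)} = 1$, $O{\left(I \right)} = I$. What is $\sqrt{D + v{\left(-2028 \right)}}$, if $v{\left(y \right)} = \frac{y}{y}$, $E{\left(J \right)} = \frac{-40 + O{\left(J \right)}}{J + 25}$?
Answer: $\frac{7 \sqrt{57}}{57} \approx 0.92717$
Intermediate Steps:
$E{\left(J \right)} = \frac{-40 + J}{25 + J}$ ($E{\left(J \right)} = \frac{-40 + J}{J + 25} = \frac{-40 + J}{25 + J}$)
$v{\left(y \right)} = 1$
$D = - \frac{8}{57}$ ($D = 1 \frac{-40 + 32}{25 + 32} = 1 \cdot \frac{1}{57} \left(-8\right) = 1 \left(- \frac{8}{57}\right) = - \frac{8}{57} \approx -0.14035$)
$\sqrt{D + v{\left(-2028 \right)}} = \sqrt{- \frac{8}{57} + 1} = \sqrt{\frac{49}{57}} = \frac{7 \sqrt{57}}{57}$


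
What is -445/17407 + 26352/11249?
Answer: 453703459/195811343 ≈ 2.3170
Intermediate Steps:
-445/17407 + 26352/11249 = 453703459/195811343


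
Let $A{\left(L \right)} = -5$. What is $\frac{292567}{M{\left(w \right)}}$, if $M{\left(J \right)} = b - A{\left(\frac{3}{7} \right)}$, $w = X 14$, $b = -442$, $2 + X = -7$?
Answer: $- \frac{292567}{437} \approx -669.49$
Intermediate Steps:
$X = -9$ ($X = -2 - 7 = -9$)
$w = -126$ ($w = \left(-9\right) 14 = -126$)
$M{\left(J \right)} = -437$ ($M{\left(J \right)} = -442 - -5 = -442 + 5 = -437$)
$\frac{292567}{M{\left(w \right)}} = \frac{292567}{-437} = 292567 \left(- \frac{1}{437}\right) = - \frac{292567}{437}$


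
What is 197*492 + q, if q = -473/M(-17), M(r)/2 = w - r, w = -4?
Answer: 2519551/26 ≈ 96906.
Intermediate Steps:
M(r) = -8 - 2*r (M(r) = 2*(-4 - r) = -8 - 2*r)
q = -473/26 (q = -473/(-8 - 2*(-17)) = -473/(-8 + 34) = -473/26 ≈ -18.192)
197*492 + q = 197*492 - 473/26 = 96924 - 473/26 = 2519551/26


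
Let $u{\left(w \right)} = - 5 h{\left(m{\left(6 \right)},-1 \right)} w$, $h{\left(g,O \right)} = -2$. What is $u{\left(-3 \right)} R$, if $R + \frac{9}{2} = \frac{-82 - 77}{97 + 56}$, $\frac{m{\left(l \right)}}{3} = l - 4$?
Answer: $\frac{2825}{17} \approx 166.18$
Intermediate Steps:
$m{\left(l \right)} = -12 + 3 l$ ($m{\left(l \right)} = 3 \left(l - 4\right) = 3 \left(-4 + l\right) = -12 + 3 l$)
$R = - \frac{565}{102}$ ($R = - \frac{9}{2} + \frac{-82 - 77}{97 + 56} = - \frac{9}{2} - \frac{159}{153} = - \frac{9}{2} - \frac{53}{51} = - \frac{565}{102} \approx -5.5392$)
$u{\left(w \right)} = 10 w$ ($u{\left(w \right)} = \left(-5\right) \left(-2\right) w = 10 w$)
$u{\left(-3 \right)} R = 10 \left(-3\right) \left(- \frac{565}{102}\right) = \left(-30\right) \left(- \frac{565}{102}\right) = \frac{2825}{17}$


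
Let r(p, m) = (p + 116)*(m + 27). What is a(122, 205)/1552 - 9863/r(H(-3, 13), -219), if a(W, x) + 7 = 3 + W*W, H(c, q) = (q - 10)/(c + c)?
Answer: 3082913/307296 ≈ 10.032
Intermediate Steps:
H(c, q) = (-10 + q)/(2*c) (H(c, q) = (-10 + q)/((2*c)) = (-10 + q)*(1/(2*c)) = (-10 + q)/(2*c))
r(p, m) = (27 + m)*(116 + p) (r(p, m) = (116 + p)*(27 + m) = (27 + m)*(116 + p))
a(W, x) = -4 + W² (a(W, x) = -7 + (3 + W*W) = -7 + (3 + W²) = -4 + W²)
a(122, 205)/1552 - 9863/r(H(-3, 13), -219) = (-4 + 122²)/1552 - 9863/(3132 + 27*((½)*(-10 + 13)/(-3)) + 116*(-219) - 219*(-10 + 13)/(2*(-3))) = (-4 + 14884)*(1/1552) - 9863/(3132 + 27*((½)*(-⅓)*3) - 25404 - 219*(-1)*3/(2*3)) = 14880*(1/1552) - 9863/(3132 + 27*(-½) - 25404 - 219*(-½)) = 930/97 - 9863/(3132 - 27/2 - 25404 + 219/2) = 930/97 - 9863/(-22176) = 930/97 - 9863*(-1/22176) = 930/97 + 1409/3168 = 3082913/307296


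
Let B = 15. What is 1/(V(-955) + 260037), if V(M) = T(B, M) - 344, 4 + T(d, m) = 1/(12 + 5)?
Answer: 17/4414714 ≈ 3.8508e-6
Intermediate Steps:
T(d, m) = -67/17 (T(d, m) = -4 + 1/(12 + 5) = -4 + 1/17 = -67/17)
V(M) = -5915/17 (V(M) = -67/17 - 344 = -5915/17)
1/(V(-955) + 260037) = 1/(-5915/17 + 260037) = 1/(4414714/17) = 17/4414714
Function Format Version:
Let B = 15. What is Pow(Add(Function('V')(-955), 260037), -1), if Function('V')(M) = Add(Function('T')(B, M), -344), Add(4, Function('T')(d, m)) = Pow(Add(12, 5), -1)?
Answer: Rational(17, 4414714) ≈ 3.8508e-6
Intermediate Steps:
Function('T')(d, m) = Rational(-67, 17) (Function('T')(d, m) = Add(-4, Pow(Add(12, 5), -1)) = Add(-4, Pow(17, -1)) = Add(-4, Rational(1, 17)) = Rational(-67, 17))
Function('V')(M) = Rational(-5915, 17) (Function('V')(M) = Add(Rational(-67, 17), -344) = Rational(-5915, 17))
Pow(Add(Function('V')(-955), 260037), -1) = Pow(Add(Rational(-5915, 17), 260037), -1) = Pow(Rational(4414714, 17), -1) = Rational(17, 4414714)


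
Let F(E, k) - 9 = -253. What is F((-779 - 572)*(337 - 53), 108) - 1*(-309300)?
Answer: 309056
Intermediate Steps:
F(E, k) = -244 (F(E, k) = 9 - 253 = -244)
F((-779 - 572)*(337 - 53), 108) - 1*(-309300) = -244 - 1*(-309300) = -244 + 309300 = 309056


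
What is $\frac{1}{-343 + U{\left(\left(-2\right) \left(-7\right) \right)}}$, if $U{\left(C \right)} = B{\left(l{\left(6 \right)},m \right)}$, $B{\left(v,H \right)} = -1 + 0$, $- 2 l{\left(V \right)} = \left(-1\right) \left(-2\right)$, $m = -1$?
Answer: $- \frac{1}{344} \approx -0.002907$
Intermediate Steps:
$l{\left(V \right)} = -1$ ($l{\left(V \right)} = - \frac{\left(-1\right) \left(-2\right)}{2} = \left(- \frac{1}{2}\right) 2 = -1$)
$B{\left(v,H \right)} = -1$
$U{\left(C \right)} = -1$
$\frac{1}{-343 + U{\left(\left(-2\right) \left(-7\right) \right)}} = \frac{1}{-343 - 1} = \frac{1}{-344} = - \frac{1}{344}$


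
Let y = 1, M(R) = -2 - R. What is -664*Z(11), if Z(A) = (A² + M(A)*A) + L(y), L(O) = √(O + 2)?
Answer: 14608 - 664*√3 ≈ 13458.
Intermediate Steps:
L(O) = √(2 + O)
Z(A) = √3 + A² + A*(-2 - A) (Z(A) = (A² + (-2 - A)*A) + √(2 + 1) = (A² + A*(-2 - A)) + √3 = √3 + A² + A*(-2 - A))
-664*Z(11) = -664*(√3 - 2*11) = -664*(√3 - 22) = -664*(-22 + √3) = 14608 - 664*√3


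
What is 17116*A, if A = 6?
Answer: 102696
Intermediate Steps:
17116*A = 17116*6 = 102696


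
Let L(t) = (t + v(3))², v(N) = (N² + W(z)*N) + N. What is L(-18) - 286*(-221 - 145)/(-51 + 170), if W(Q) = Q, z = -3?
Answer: 131451/119 ≈ 1104.6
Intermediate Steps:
v(N) = N² - 2*N (v(N) = (N² - 3*N) + N = N² - 2*N)
L(t) = (3 + t)² (L(t) = (t + 3*(-2 + 3))² = (t + 3*1)² = (t + 3)² = (3 + t)²)
L(-18) - 286*(-221 - 145)/(-51 + 170) = (3 - 18)² - 286*(-221 - 145)/(-51 + 170) = (-15)² - (-104676)/119 = 225 - (-104676)/119 = 225 - 286*(-366/119) = 225 + 104676/119 = 131451/119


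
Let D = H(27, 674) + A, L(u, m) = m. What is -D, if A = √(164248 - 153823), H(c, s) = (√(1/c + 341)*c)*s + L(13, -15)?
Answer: 15 - 4044*√6906 - 5*√417 ≈ -3.3615e+5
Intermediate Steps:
H(c, s) = -15 + c*s*√(341 + 1/c) (H(c, s) = (√(1/c + 341)*c)*s - 15 = (√(341 + 1/c)*c)*s - 15 = (c*√(341 + 1/c))*s - 15 = c*s*√(341 + 1/c) - 15 = -15 + c*s*√(341 + 1/c))
A = 5*√417 (A = √10425 = 5*√417 ≈ 102.10)
D = -15 + 5*√417 + 4044*√6906 (D = (-15 + 27*674*√(341 + 1/27)) + 5*√417 = (-15 + 27*674*√(9208/27)) + 5*√417 = (-15 + 27*674*(2*√6906/9)) + 5*√417 = (-15 + 4044*√6906) + 5*√417 = -15 + 5*√417 + 4044*√6906 ≈ 3.3615e+5)
-D = -(-15 + 5*√417 + 4044*√6906) = 15 - 4044*√6906 - 5*√417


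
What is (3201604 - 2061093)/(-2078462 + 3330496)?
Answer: 1140511/1252034 ≈ 0.91093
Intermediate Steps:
(3201604 - 2061093)/(-2078462 + 3330496) = 1140511/1252034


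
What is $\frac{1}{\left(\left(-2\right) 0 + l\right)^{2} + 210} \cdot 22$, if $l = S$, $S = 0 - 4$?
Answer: $\frac{11}{113} \approx 0.097345$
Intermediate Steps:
$S = -4$
$l = -4$
$\frac{1}{\left(\left(-2\right) 0 + l\right)^{2} + 210} \cdot 22 = \frac{1}{\left(\left(-2\right) 0 - 4\right)^{2} + 210} \cdot 22 = \frac{1}{\left(0 - 4\right)^{2} + 210} \cdot 22 = \frac{1}{\left(-4\right)^{2} + 210} \cdot 22 = \frac{1}{16 + 210} \cdot 22 = \frac{1}{226} \cdot 22 = \frac{11}{113}$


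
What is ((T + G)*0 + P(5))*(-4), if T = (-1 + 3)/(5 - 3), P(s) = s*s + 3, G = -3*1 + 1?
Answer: -112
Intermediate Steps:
G = -2 (G = -3 + 1 = -2)
P(s) = 3 + s² (P(s) = s² + 3 = 3 + s²)
T = 1 (T = 2/2 = 2*(½) = 1)
((T + G)*0 + P(5))*(-4) = ((1 - 2)*0 + (3 + 5²))*(-4) = (-1*0 + (3 + 25))*(-4) = (0 + 28)*(-4) = 28*(-4) = -112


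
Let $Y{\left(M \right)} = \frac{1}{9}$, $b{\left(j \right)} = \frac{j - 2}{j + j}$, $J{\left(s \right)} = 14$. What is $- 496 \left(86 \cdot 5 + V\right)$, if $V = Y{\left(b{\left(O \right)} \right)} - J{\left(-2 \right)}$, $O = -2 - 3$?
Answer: $- \frac{1857520}{9} \approx -2.0639 \cdot 10^{5}$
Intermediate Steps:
$O = -5$ ($O = -2 - 3 = -5$)
$b{\left(j \right)} = \frac{-2 + j}{2 j}$
$Y{\left(M \right)} = \frac{1}{9}$
$V = - \frac{125}{9}$ ($V = \frac{1}{9} - 14 = - \frac{125}{9} \approx -13.889$)
$- 496 \left(86 \cdot 5 + V\right) = - 496 \left(86 \cdot 5 - \frac{125}{9}\right) = - 496 \left(430 - \frac{125}{9}\right) = \left(-496\right) \frac{3745}{9} = - \frac{1857520}{9}$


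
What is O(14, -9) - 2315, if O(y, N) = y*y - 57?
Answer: -2176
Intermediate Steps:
O(y, N) = -57 + y² (O(y, N) = y² - 57 = -57 + y²)
O(14, -9) - 2315 = (-57 + 14²) - 2315 = (-57 + 196) - 2315 = 139 - 2315 = -2176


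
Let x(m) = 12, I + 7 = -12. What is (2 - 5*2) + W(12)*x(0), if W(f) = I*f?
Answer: -2744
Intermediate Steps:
I = -19 (I = -7 - 12 = -19)
W(f) = -19*f
(2 - 5*2) + W(12)*x(0) = (2 - 5*2) - 19*12*12 = (2 - 10) - 228*12 = -8 - 2736 = -2744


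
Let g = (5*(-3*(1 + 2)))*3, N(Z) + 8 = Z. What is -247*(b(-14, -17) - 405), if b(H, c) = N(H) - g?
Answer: 72124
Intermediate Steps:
N(Z) = -8 + Z
g = -135 (g = (5*(-3*3))*3 = (5*(-9))*3 = -45*3 = -135)
b(H, c) = 127 + H (b(H, c) = (-8 + H) - 1*(-135) = (-8 + H) + 135 = 127 + H)
-247*(b(-14, -17) - 405) = -247*((127 - 14) - 405) = -247*(113 - 405) = -247*(-292) = 72124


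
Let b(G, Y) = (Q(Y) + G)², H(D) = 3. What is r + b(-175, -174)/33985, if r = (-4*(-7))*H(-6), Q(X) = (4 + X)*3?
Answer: 664793/6797 ≈ 97.807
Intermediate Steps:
Q(X) = 12 + 3*X
b(G, Y) = (12 + G + 3*Y)² (b(G, Y) = ((12 + 3*Y) + G)² = (12 + G + 3*Y)²)
r = 84 (r = -4*(-7)*3 = 28*3 = 84)
r + b(-175, -174)/33985 = 84 + (12 - 175 + 3*(-174))²/33985 = 84 + (12 - 175 - 522)²*(1/33985) = 84 + (-685)²*(1/33985) = 84 + 469225*(1/33985) = 84 + 93845/6797 = 664793/6797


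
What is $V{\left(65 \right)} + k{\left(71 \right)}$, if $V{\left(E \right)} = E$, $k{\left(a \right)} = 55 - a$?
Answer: $49$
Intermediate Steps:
$V{\left(65 \right)} + k{\left(71 \right)} = 65 + \left(55 - 71\right) = 65 - 16 = 49$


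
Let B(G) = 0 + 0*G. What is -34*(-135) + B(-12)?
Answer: 4590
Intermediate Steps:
B(G) = 0 (B(G) = 0 + 0 = 0)
-34*(-135) + B(-12) = -34*(-135) + 0 = 4590 + 0 = 4590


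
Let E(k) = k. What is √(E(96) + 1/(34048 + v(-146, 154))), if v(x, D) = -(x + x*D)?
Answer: √308390042342/56678 ≈ 9.7980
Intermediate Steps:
v(x, D) = -x - D*x (v(x, D) = -(x + D*x) = -x - D*x)
√(E(96) + 1/(34048 + v(-146, 154))) = √(96 + 1/(34048 - 1*(-146)*(1 + 154))) = √(96 + 1/(34048 - 1*(-146)*155)) = √(96 + 1/(34048 + 22630)) = √(96 + 1/56678) = √(5441089/56678) = √308390042342/56678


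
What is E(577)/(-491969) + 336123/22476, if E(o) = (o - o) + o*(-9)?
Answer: 55159604685/3685831748 ≈ 14.965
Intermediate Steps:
E(o) = -9*o (E(o) = 0 - 9*o = -9*o)
E(577)/(-491969) + 336123/22476 = -9*577/(-491969) + 336123/22476 = -5193*(-1/491969) + 336123*(1/22476) = 5193/491969 + 112041/7492 = 55159604685/3685831748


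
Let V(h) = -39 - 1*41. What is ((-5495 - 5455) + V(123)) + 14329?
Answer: 3299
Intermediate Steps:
V(h) = -80 (V(h) = -39 - 41 = -80)
((-5495 - 5455) + V(123)) + 14329 = ((-5495 - 5455) - 80) + 14329 = (-10950 - 80) + 14329 = -11030 + 14329 = 3299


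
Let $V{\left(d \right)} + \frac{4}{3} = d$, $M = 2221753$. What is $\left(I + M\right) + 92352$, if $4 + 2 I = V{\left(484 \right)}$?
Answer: $\frac{6943033}{3} \approx 2.3143 \cdot 10^{6}$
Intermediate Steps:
$V{\left(d \right)} = - \frac{4}{3} + d$
$I = \frac{718}{3}$ ($I = -2 + \frac{- \frac{4}{3} + 484}{2} = -2 + \frac{1}{2} \cdot \frac{1448}{3} = -2 + \frac{724}{3} = \frac{718}{3} \approx 239.33$)
$\left(I + M\right) + 92352 = \left(\frac{718}{3} + 2221753\right) + 92352 = \frac{6665977}{3} + 92352 = \frac{6943033}{3}$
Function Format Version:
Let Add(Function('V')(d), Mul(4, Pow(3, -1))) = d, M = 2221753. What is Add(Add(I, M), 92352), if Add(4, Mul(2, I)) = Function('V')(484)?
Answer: Rational(6943033, 3) ≈ 2.3143e+6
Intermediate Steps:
Function('V')(d) = Add(Rational(-4, 3), d)
I = Rational(718, 3) (I = Add(-2, Mul(Rational(1, 2), Add(Rational(-4, 3), 484))) = Add(-2, Mul(Rational(1, 2), Rational(1448, 3))) = Add(-2, Rational(724, 3)) = Rational(718, 3) ≈ 239.33)
Add(Add(I, M), 92352) = Add(Add(Rational(718, 3), 2221753), 92352) = Add(Rational(6665977, 3), 92352) = Rational(6943033, 3)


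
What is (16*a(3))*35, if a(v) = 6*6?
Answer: 20160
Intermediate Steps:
a(v) = 36
(16*a(3))*35 = (16*36)*35 = 576*35 = 20160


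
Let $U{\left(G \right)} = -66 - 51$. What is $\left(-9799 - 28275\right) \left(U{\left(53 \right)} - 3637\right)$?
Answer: $142929796$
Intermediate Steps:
$U{\left(G \right)} = -117$
$\left(-9799 - 28275\right) \left(U{\left(53 \right)} - 3637\right) = \left(-9799 - 28275\right) \left(-117 - 3637\right) = \left(-38074\right) \left(-3754\right) = 142929796$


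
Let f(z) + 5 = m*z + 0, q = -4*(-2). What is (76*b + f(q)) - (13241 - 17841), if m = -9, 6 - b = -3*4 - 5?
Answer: 6271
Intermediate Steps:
b = 23 (b = 6 - (-3*4 - 5) = 6 - (-12 - 5) = 6 - 1*(-17) = 6 + 17 = 23)
q = 8
f(z) = -5 - 9*z (f(z) = -5 + (-9*z + 0) = -5 - 9*z)
(76*b + f(q)) - (13241 - 17841) = (76*23 + (-5 - 9*8)) - (13241 - 17841) = (1748 + (-5 - 72)) - 1*(-4600) = (1748 - 77) + 4600 = 1671 + 4600 = 6271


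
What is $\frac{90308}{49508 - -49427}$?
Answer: $\frac{90308}{98935} \approx 0.9128$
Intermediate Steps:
$\frac{90308}{49508 - -49427} = \frac{90308}{49508 + 49427} = \frac{90308}{98935}$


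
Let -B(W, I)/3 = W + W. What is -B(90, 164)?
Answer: 540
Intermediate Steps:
B(W, I) = -6*W (B(W, I) = -3*(W + W) = -6*W)
-B(90, 164) = -(-6)*90 = -1*(-540) = 540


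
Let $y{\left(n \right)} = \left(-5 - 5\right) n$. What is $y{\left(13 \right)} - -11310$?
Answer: $11180$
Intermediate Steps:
$y{\left(n \right)} = - 10 n$
$y{\left(13 \right)} - -11310 = \left(-10\right) 13 - -11310 = -130 + 11310 = 11180$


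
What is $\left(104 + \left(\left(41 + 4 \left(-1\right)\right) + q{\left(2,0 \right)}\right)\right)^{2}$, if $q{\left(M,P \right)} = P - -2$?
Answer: $20449$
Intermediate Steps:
$q{\left(M,P \right)} = 2 + P$ ($q{\left(M,P \right)} = P + 2 = 2 + P$)
$\left(104 + \left(\left(41 + 4 \left(-1\right)\right) + q{\left(2,0 \right)}\right)\right)^{2} = \left(104 + \left(\left(41 + 4 \left(-1\right)\right) + \left(2 + 0\right)\right)\right)^{2} = \left(104 + \left(\left(41 - 4\right) + 2\right)\right)^{2} = \left(104 + \left(37 + 2\right)\right)^{2} = \left(104 + 39\right)^{2} = 143^{2} = 20449$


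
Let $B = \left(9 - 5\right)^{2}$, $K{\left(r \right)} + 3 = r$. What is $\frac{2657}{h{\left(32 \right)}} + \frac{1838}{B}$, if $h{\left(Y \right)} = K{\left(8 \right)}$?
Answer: $\frac{25851}{40} \approx 646.28$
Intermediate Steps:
$K{\left(r \right)} = -3 + r$
$h{\left(Y \right)} = 5$ ($h{\left(Y \right)} = -3 + 8 = 5$)
$B = 16$ ($B = 4^{2} = 16$)
$\frac{2657}{h{\left(32 \right)}} + \frac{1838}{B} = \frac{2657}{5} + \frac{1838}{16} = 2657 \cdot \frac{1}{5} + 1838 \cdot \frac{1}{16} = \frac{2657}{5} + \frac{919}{8} = \frac{25851}{40}$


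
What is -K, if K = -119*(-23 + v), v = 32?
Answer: 1071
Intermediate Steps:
K = -1071 (K = -119*(-23 + 32) = -119*9 = -1071)
-K = -1*(-1071) = 1071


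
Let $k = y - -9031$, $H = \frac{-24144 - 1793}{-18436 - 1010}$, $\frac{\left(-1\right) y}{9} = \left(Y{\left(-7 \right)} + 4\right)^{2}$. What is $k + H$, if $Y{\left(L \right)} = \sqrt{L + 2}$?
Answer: $\frac{173717609}{19446} - 72 i \sqrt{5} \approx 8933.3 - 161.0 i$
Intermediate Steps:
$Y{\left(L \right)} = \sqrt{2 + L}$
$y = - 9 \left(4 + i \sqrt{5}\right)^{2}$ ($y = - 9 \left(\sqrt{2 - 7} + 4\right)^{2} = - 9 \left(\sqrt{-5} + 4\right)^{2} = - 9 \left(i \sqrt{5} + 4\right)^{2} = - 9 \left(4 + i \sqrt{5}\right)^{2} \approx -99.0 - 161.0 i$)
$H = \frac{25937}{19446}$ ($H = - \frac{25937}{-19446} = \left(-25937\right) \left(- \frac{1}{19446}\right) = \frac{25937}{19446} \approx 1.3338$)
$k = 8932 - 72 i \sqrt{5}$ ($k = \left(-99 - 72 i \sqrt{5}\right) - -9031 = \left(-99 - 72 i \sqrt{5}\right) + 9031 = 8932 - 72 i \sqrt{5} \approx 8932.0 - 161.0 i$)
$k + H = \left(8932 - 72 i \sqrt{5}\right) + \frac{25937}{19446} = \frac{173717609}{19446} - 72 i \sqrt{5}$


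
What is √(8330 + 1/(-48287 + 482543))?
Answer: √98178563686821/108564 ≈ 91.269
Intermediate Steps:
√(8330 + 1/(-48287 + 482543)) = √(8330 + 1/434256) = √(3617352481/434256) = √98178563686821/108564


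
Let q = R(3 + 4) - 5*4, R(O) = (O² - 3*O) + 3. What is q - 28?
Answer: -17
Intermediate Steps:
R(O) = 3 + O² - 3*O
q = 11 (q = (3 + (3 + 4)² - 3*(3 + 4)) - 5*4 = (3 + 7² - 3*7) - 20 = (3 + 49 - 21) - 20 = 31 - 20 = 11)
q - 28 = 11 - 28 = -17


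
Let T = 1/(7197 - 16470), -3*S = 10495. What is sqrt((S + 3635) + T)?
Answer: sqrt(11751756357)/9273 ≈ 11.690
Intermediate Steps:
S = -10495/3 (S = -1/3*10495 = -10495/3 ≈ -3498.3)
T = -1/9273 (T = 1/(-9273) = -1/9273 ≈ -0.00010784)
sqrt((S + 3635) + T) = sqrt((-10495/3 + 3635) - 1/9273) = sqrt(410/3 - 1/9273) = sqrt(1267309/9273) = sqrt(11751756357)/9273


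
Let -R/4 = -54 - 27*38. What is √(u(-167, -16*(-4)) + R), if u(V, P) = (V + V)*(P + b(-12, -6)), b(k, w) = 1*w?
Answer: 2*I*√3763 ≈ 122.69*I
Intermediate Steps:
b(k, w) = w
R = 4320 (R = -4*(-54 - 27*38) = -4*(-54 - 1026) = -4*(-1080) = 4320)
u(V, P) = 2*V*(-6 + P) (u(V, P) = (V + V)*(P - 6) = (2*V)*(-6 + P) = 2*V*(-6 + P))
√(u(-167, -16*(-4)) + R) = √(2*(-167)*(-6 - 16*(-4)) + 4320) = √(2*(-167)*(-6 + 64) + 4320) = √(2*(-167)*58 + 4320) = √(-19372 + 4320) = √(-15052) = 2*I*√3763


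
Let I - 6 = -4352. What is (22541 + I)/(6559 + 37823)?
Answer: 6065/14794 ≈ 0.40996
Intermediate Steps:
I = -4346 (I = 6 - 4352 = -4346)
(22541 + I)/(6559 + 37823) = (22541 - 4346)/(6559 + 37823) = 18195/44382 = 18195*(1/44382) = 6065/14794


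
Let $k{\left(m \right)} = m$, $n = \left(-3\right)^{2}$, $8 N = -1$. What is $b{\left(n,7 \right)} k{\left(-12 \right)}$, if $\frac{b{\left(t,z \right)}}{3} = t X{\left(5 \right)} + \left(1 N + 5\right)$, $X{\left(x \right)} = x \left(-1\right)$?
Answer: $\frac{2889}{2} \approx 1444.5$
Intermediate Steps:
$N = - \frac{1}{8}$ ($N = \frac{1}{8} \left(-1\right) = - \frac{1}{8} \approx -0.125$)
$X{\left(x \right)} = - x$
$n = 9$
$b{\left(t,z \right)} = \frac{117}{8} - 15 t$ ($b{\left(t,z \right)} = 3 \left(t \left(\left(-1\right) 5\right) + \left(1 \left(- \frac{1}{8}\right) + 5\right)\right) = 3 \left(t \left(-5\right) + \left(- \frac{1}{8} + 5\right)\right) = 3 \left(- 5 t + \frac{39}{8}\right) = 3 \left(\frac{39}{8} - 5 t\right) = \frac{117}{8} - 15 t$)
$b{\left(n,7 \right)} k{\left(-12 \right)} = \left(\frac{117}{8} - 135\right) \left(-12\right) = \left(- \frac{963}{8}\right) \left(-12\right) = \frac{2889}{2}$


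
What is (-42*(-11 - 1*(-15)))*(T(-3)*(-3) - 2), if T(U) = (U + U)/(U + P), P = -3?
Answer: 840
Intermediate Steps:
T(U) = 2*U/(-3 + U) (T(U) = (U + U)/(U - 3) = (2*U)/(-3 + U) = 2*U/(-3 + U))
(-42*(-11 - 1*(-15)))*(T(-3)*(-3) - 2) = (-42*(-11 - 1*(-15)))*((2*(-3)/(-3 - 3))*(-3) - 2) = (-42*(-11 + 15))*((2*(-3)/(-6))*(-3) - 2) = (-42*4)*((2*(-3)*(-⅙))*(-3) - 2) = -168*(1*(-3) - 2) = -168*(-3 - 2) = -168*(-5) = 840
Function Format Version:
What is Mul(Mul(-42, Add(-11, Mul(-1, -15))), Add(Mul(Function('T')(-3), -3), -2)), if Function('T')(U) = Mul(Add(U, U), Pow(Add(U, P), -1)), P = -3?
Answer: 840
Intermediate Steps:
Function('T')(U) = Mul(2, U, Pow(Add(-3, U), -1)) (Function('T')(U) = Mul(Add(U, U), Pow(Add(U, -3), -1)) = Mul(Mul(2, U), Pow(Add(-3, U), -1)) = Mul(2, U, Pow(Add(-3, U), -1)))
Mul(Mul(-42, Add(-11, Mul(-1, -15))), Add(Mul(Function('T')(-3), -3), -2)) = Mul(Mul(-42, Add(-11, Mul(-1, -15))), Add(Mul(Mul(2, -3, Pow(Add(-3, -3), -1)), -3), -2)) = Mul(Mul(-42, Add(-11, 15)), Add(Mul(Mul(2, -3, Pow(-6, -1)), -3), -2)) = Mul(Mul(-42, 4), Add(Mul(Mul(2, -3, Rational(-1, 6)), -3), -2)) = Mul(-168, Add(Mul(1, -3), -2)) = Mul(-168, Add(-3, -2)) = Mul(-168, -5) = 840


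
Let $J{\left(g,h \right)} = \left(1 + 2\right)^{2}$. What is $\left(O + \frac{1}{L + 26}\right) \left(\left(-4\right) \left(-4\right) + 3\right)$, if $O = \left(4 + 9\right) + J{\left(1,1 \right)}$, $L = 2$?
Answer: $\frac{11723}{28} \approx 418.68$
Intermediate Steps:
$J{\left(g,h \right)} = 9$ ($J{\left(g,h \right)} = 3^{2} = 9$)
$O = 22$ ($O = \left(4 + 9\right) + 9 = 13 + 9 = 22$)
$\left(O + \frac{1}{L + 26}\right) \left(\left(-4\right) \left(-4\right) + 3\right) = \left(22 + \frac{1}{2 + 26}\right) \left(\left(-4\right) \left(-4\right) + 3\right) = \left(22 + \frac{1}{28}\right) \left(16 + 3\right) = \left(22 + \frac{1}{28}\right) 19 = \frac{617}{28} \cdot 19 = \frac{11723}{28}$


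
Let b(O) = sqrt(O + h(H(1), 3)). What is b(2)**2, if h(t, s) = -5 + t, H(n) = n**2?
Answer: -2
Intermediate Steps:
b(O) = sqrt(-4 + O) (b(O) = sqrt(O + (-5 + 1**2)) = sqrt(O + (-5 + 1)) = sqrt(O - 4) = sqrt(-4 + O))
b(2)**2 = (sqrt(-4 + 2))**2 = (sqrt(-2))**2 = (I*sqrt(2))**2 = -2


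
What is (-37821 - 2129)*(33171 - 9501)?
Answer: -945616500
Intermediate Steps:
(-37821 - 2129)*(33171 - 9501) = -39950*23670 = -945616500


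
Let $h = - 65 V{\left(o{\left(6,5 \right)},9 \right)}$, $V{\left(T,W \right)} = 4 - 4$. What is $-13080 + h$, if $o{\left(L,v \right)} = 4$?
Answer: $-13080$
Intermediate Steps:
$V{\left(T,W \right)} = 0$ ($V{\left(T,W \right)} = 4 - 4 = 0$)
$h = 0$ ($h = \left(-65\right) 0 = 0$)
$-13080 + h = -13080 + 0 = -13080$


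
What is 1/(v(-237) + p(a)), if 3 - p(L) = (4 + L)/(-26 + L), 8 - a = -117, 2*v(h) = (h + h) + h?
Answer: -66/23351 ≈ -0.0028264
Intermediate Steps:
v(h) = 3*h/2 (v(h) = ((h + h) + h)/2 = (2*h + h)/2 = (3*h)/2 = 3*h/2)
a = 125 (a = 8 - 1*(-117) = 8 + 117 = 125)
p(L) = 3 - (4 + L)/(-26 + L)
1/(v(-237) + p(a)) = 1/((3/2)*(-237) + 2*(-41 + 125)/(-26 + 125)) = 1/(-711/2 + 2*84/99) = 1/(-711/2 + 2*(1/99)*84) = 1/(-711/2 + 56/33) = 1/(-23351/66) = -66/23351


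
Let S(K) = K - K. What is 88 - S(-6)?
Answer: 88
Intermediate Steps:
S(K) = 0
88 - S(-6) = 88 - 1*0 = 88 + 0 = 88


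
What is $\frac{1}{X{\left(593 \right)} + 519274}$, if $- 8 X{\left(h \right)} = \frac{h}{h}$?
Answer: $\frac{8}{4154191} \approx 1.9258 \cdot 10^{-6}$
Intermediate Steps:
$X{\left(h \right)} = - \frac{1}{8}$ ($X{\left(h \right)} = - \frac{h \frac{1}{h}}{8} = \left(- \frac{1}{8}\right) 1 = - \frac{1}{8}$)
$\frac{1}{X{\left(593 \right)} + 519274} = \frac{1}{- \frac{1}{8} + 519274} = \frac{1}{\frac{4154191}{8}} = \frac{8}{4154191}$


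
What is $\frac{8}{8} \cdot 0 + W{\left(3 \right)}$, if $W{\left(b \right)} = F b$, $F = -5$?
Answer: $-15$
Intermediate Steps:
$W{\left(b \right)} = - 5 b$
$\frac{8}{8} \cdot 0 + W{\left(3 \right)} = \frac{8}{8} \cdot 0 - 15 = 8 \cdot \frac{1}{8} \cdot 0 - 15 = 1 \cdot 0 - 15 = 0 - 15 = -15$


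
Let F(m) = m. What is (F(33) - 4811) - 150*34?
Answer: -9878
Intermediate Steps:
(F(33) - 4811) - 150*34 = (33 - 4811) - 150*34 = -4778 - 5100 = -9878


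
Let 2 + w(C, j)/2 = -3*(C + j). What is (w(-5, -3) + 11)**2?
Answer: 3025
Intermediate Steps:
w(C, j) = -4 - 6*C - 6*j (w(C, j) = -4 + 2*(-3*(C + j)) = -4 + 2*(-3*C - 3*j) = -4 + (-6*C - 6*j) = -4 - 6*C - 6*j)
(w(-5, -3) + 11)**2 = ((-4 - 6*(-5) - 6*(-3)) + 11)**2 = ((-4 + 30 + 18) + 11)**2 = (44 + 11)**2 = 55**2 = 3025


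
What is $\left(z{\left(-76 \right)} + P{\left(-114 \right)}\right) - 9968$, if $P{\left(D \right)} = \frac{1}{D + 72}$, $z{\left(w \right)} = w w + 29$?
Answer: $- \frac{174847}{42} \approx -4163.0$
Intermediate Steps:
$z{\left(w \right)} = 29 + w^{2}$ ($z{\left(w \right)} = w^{2} + 29 = 29 + w^{2}$)
$P{\left(D \right)} = \frac{1}{72 + D}$
$\left(z{\left(-76 \right)} + P{\left(-114 \right)}\right) - 9968 = \left(\left(29 + \left(-76\right)^{2}\right) + \frac{1}{72 - 114}\right) - 9968 = \left(\left(29 + 5776\right) + \frac{1}{-42}\right) - 9968 = \left(5805 - \frac{1}{42}\right) - 9968 = \frac{243809}{42} - 9968 = - \frac{174847}{42}$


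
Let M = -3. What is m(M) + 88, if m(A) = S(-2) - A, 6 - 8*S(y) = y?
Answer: 92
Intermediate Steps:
S(y) = ¾ - y/8
m(A) = 1 - A (m(A) = (¾ - ⅛*(-2)) - A = (¾ + ¼) - A = 1 - A)
m(M) + 88 = (1 - 1*(-3)) + 88 = (1 + 3) + 88 = 4 + 88 = 92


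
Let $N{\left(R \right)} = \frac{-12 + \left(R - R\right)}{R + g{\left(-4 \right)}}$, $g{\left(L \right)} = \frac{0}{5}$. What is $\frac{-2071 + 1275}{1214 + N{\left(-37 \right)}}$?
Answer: $- \frac{14726}{22465} \approx -0.65551$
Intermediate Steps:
$g{\left(L \right)} = 0$ ($g{\left(L \right)} = 0 \cdot \frac{1}{5} = 0$)
$N{\left(R \right)} = - \frac{12}{R}$ ($N{\left(R \right)} = \frac{-12 + \left(R - R\right)}{R + 0} = \frac{-12 + 0}{R} = - \frac{12}{R}$)
$\frac{-2071 + 1275}{1214 + N{\left(-37 \right)}} = \frac{-2071 + 1275}{1214 - \frac{12}{-37}} = - \frac{796}{1214 - - \frac{12}{37}} = - \frac{796}{1214 + \frac{12}{37}} = - \frac{796}{\frac{44930}{37}} = \left(-796\right) \frac{37}{44930} = - \frac{14726}{22465}$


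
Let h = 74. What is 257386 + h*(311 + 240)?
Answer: 298160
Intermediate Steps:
257386 + h*(311 + 240) = 257386 + 74*(311 + 240) = 257386 + 74*551 = 257386 + 40774 = 298160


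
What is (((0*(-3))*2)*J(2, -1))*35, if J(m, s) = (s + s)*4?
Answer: 0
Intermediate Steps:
J(m, s) = 8*s (J(m, s) = (2*s)*4 = 8*s)
(((0*(-3))*2)*J(2, -1))*35 = (((0*(-3))*2)*(8*(-1)))*35 = ((0*2)*(-8))*35 = (0*(-8))*35 = 0*35 = 0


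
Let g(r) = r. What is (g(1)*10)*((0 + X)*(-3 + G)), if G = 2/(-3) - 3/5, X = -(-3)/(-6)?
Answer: 64/3 ≈ 21.333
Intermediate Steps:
X = -½ (X = -(-3)*(-1)/6 = -1*½ = -½ ≈ -0.50000)
G = -19/15 (G = 2*(-⅓) - 3*⅕ = -⅔ - ⅗ = -19/15 ≈ -1.2667)
(g(1)*10)*((0 + X)*(-3 + G)) = (1*10)*((0 - ½)*(-3 - 19/15)) = 10*(-½*(-64/15)) = 10*(32/15) = 64/3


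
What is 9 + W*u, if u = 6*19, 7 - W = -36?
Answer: 4911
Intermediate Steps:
W = 43 (W = 7 - 1*(-36) = 7 + 36 = 43)
u = 114
9 + W*u = 9 + 43*114 = 9 + 4902 = 4911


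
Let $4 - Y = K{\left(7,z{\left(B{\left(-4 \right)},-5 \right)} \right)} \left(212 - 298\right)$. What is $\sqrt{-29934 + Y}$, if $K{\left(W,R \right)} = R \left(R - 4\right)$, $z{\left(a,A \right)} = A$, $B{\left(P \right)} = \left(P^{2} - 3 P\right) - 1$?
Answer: $2 i \sqrt{6515} \approx 161.43 i$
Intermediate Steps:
$B{\left(P \right)} = -1 + P^{2} - 3 P$
$K{\left(W,R \right)} = R \left(-4 + R\right)$
$Y = 3874$ ($Y = 4 - - 5 \left(-4 - 5\right) \left(212 - 298\right) = 4 - \left(-5\right) \left(-9\right) \left(-86\right) = 4 - 45 \left(-86\right) = 4 - -3870 = 4 + 3870 = 3874$)
$\sqrt{-29934 + Y} = \sqrt{-29934 + 3874} = \sqrt{-26060} = 2 i \sqrt{6515}$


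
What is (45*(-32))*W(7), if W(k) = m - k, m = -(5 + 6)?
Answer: 25920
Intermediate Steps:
m = -11 (m = -1*11 = -11)
W(k) = -11 - k
(45*(-32))*W(7) = (45*(-32))*(-11 - 1*7) = -1440*(-11 - 7) = -1440*(-18) = 25920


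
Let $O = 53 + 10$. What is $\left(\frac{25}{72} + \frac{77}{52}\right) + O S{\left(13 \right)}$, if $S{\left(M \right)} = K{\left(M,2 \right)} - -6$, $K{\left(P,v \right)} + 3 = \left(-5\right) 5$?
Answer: $- \frac{1295585}{936} \approx -1384.2$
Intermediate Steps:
$K{\left(P,v \right)} = -28$ ($K{\left(P,v \right)} = -3 - 25 = -28$)
$O = 63$
$S{\left(M \right)} = -22$ ($S{\left(M \right)} = -28 - -6 = -28 + 6 = -22$)
$\left(\frac{25}{72} + \frac{77}{52}\right) + O S{\left(13 \right)} = \left(\frac{25}{72} + \frac{77}{52}\right) + 63 \left(-22\right) = \left(25 \cdot \frac{1}{72} + 77 \cdot \frac{1}{52}\right) - 1386 = \left(\frac{25}{72} + \frac{77}{52}\right) - 1386 = \frac{1711}{936} - 1386 = - \frac{1295585}{936}$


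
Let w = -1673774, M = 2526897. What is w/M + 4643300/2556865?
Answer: 1490705336318/1292186899581 ≈ 1.1536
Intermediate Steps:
w/M + 4643300/2556865 = -1673774/2526897 + 4643300/2556865 = -1673774*1/2526897 + 4643300*(1/2556865) = -1673774/2526897 + 928660/511373 = 1490705336318/1292186899581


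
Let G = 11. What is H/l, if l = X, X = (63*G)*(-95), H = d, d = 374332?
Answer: -53476/9405 ≈ -5.6859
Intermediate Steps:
H = 374332
X = -65835 (X = (63*11)*(-95) = 693*(-95) = -65835)
l = -65835
H/l = 374332/(-65835) = 374332*(-1/65835) = -53476/9405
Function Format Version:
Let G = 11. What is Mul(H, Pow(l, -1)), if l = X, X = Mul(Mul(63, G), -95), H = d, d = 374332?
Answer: Rational(-53476, 9405) ≈ -5.6859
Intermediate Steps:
H = 374332
X = -65835 (X = Mul(Mul(63, 11), -95) = Mul(693, -95) = -65835)
l = -65835
Mul(H, Pow(l, -1)) = Mul(374332, Pow(-65835, -1)) = Mul(374332, Rational(-1, 65835)) = Rational(-53476, 9405)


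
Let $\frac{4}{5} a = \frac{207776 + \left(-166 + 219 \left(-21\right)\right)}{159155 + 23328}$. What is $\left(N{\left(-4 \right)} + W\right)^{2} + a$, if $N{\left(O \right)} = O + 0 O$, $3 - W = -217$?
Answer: $\frac{34056722447}{729932} \approx 46657.0$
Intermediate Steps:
$W = 220$ ($W = 3 - -217 = 3 + 217 = 220$)
$N{\left(O \right)} = O$ ($N{\left(O \right)} = O + 0 = O$)
$a = \frac{1015055}{729932}$ ($a = \frac{5 \frac{207776 + \left(-166 + 219 \left(-21\right)\right)}{159155 + 23328}}{4} = \frac{5 \frac{207776 - 4765}{182483}}{4} = \frac{5 \left(207776 - 4765\right) \frac{1}{182483}}{4} = \frac{5 \cdot 203011 \cdot \frac{1}{182483}}{4} = \frac{5}{4} \cdot \frac{203011}{182483} = \frac{1015055}{729932} \approx 1.3906$)
$\left(N{\left(-4 \right)} + W\right)^{2} + a = \left(-4 + 220\right)^{2} + \frac{1015055}{729932} = 216^{2} + \frac{1015055}{729932} = 46656 + \frac{1015055}{729932} = \frac{34056722447}{729932}$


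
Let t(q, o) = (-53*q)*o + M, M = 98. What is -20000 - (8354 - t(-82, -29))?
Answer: -154290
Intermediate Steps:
t(q, o) = 98 - 53*o*q (t(q, o) = (-53*q)*o + 98 = -53*o*q + 98 = 98 - 53*o*q)
-20000 - (8354 - t(-82, -29)) = -20000 - (8354 - (98 - 53*(-29)*(-82))) = -20000 - (8354 - (98 - 126034)) = -20000 - (8354 - 1*(-125936)) = -20000 - (8354 + 125936) = -20000 - 1*134290 = -20000 - 134290 = -154290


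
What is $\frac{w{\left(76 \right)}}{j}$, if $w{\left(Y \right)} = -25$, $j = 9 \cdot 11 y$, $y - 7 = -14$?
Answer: $\frac{25}{693} \approx 0.036075$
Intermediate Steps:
$y = -7$ ($y = 7 - 14 = -7$)
$j = -693$ ($j = 9 \cdot 11 \left(-7\right) = 99 \left(-7\right) = -693$)
$\frac{w{\left(76 \right)}}{j} = - \frac{25}{-693} = \left(-25\right) \left(- \frac{1}{693}\right) = \frac{25}{693}$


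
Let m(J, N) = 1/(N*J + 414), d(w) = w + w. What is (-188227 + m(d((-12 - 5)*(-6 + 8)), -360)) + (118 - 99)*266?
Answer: -4559908661/24894 ≈ -1.8317e+5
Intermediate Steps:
d(w) = 2*w
m(J, N) = 1/(414 + J*N) (m(J, N) = 1/(J*N + 414) = 1/(414 + J*N))
(-188227 + m(d((-12 - 5)*(-6 + 8)), -360)) + (118 - 99)*266 = (-188227 + 1/(414 + (2*((-12 - 5)*(-6 + 8)))*(-360))) + (118 - 99)*266 = (-188227 + 1/(414 + (2*(-17*2))*(-360))) + 19*266 = (-188227 + 1/(414 + (2*(-34))*(-360))) + 5054 = (-188227 + 1/(414 - 68*(-360))) + 5054 = (-188227 + 1/(414 + 24480)) + 5054 = (-188227 + 1/24894) + 5054 = -4685722937/24894 + 5054 = -4559908661/24894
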